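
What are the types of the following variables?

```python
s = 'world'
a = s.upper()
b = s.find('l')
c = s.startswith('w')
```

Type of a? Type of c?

str.upper() returns str; str.startswith() returns bool

str, bool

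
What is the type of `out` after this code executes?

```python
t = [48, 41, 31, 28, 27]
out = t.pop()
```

list.pop() returns the popped element (int here)

int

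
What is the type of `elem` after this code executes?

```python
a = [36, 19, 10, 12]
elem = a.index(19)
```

list.index() returns int

int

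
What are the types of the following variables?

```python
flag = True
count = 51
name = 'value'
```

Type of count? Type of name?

count is int; name is str

int, str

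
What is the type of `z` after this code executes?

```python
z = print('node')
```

print() returns None

NoneType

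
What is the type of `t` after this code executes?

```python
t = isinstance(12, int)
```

isinstance() returns bool

bool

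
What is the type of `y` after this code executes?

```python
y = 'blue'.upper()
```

str.upper() returns str

str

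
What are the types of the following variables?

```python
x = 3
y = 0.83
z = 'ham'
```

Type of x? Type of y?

x is int; y is float

int, float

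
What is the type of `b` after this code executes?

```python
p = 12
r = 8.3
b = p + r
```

int + float returns float (12 + 8.3 = 20.3)

float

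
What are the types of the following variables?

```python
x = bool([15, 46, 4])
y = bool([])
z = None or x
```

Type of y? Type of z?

bool() returns bool; None or <bool> returns the bool

bool, bool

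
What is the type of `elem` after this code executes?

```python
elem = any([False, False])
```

any() returns bool

bool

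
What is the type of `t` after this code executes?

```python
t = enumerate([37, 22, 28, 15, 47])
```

enumerate() returns an enumerate iterator object

enumerate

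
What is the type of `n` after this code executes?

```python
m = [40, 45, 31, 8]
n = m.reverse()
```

list.reverse() returns None

NoneType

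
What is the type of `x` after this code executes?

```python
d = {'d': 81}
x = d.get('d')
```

dict.get() returns the value (int) when key is found

int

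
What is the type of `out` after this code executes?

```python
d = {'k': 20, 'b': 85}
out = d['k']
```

Accessing dict[str, int] with key 'k' returns int value 20

int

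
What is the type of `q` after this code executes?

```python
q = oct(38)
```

oct() returns str representation

str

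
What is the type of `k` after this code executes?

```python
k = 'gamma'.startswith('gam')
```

str.startswith() returns bool

bool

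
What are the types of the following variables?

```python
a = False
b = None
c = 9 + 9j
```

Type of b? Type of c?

b is NoneType; c is complex

NoneType, complex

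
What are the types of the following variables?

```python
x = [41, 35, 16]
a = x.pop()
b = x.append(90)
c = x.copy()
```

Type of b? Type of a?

list.append() returns None; list.pop() returns the element (int)

NoneType, int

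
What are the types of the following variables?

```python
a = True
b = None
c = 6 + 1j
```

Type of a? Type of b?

a is bool; b is NoneType

bool, NoneType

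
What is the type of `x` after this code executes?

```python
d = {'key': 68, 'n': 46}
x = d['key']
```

Accessing dict[str, int] with key 'key' returns int value 68

int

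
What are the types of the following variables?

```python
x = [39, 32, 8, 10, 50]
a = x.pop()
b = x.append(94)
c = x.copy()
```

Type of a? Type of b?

list.pop() returns the element (int); list.append() returns None

int, NoneType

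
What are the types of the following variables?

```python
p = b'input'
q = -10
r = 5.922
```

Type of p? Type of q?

p is bytes; q is int

bytes, int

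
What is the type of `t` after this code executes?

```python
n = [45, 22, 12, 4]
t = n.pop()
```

list.pop() returns the popped element (int here)

int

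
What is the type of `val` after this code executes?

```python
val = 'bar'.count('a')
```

str.count() returns int

int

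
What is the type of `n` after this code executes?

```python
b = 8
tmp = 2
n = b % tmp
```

int % int returns int (8 % 2 = 0)

int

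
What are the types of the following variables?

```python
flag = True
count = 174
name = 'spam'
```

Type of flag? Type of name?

flag is bool; name is str

bool, str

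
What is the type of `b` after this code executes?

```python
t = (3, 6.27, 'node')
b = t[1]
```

Index 1 of tuple is 6.27 which is float

float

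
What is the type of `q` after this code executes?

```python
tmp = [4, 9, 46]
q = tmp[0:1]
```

Slicing a list always returns a list

list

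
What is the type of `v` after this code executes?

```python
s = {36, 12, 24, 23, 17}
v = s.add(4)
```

set.add() returns None (mutates in place)

NoneType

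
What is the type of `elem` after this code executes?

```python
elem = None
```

None has type NoneType

NoneType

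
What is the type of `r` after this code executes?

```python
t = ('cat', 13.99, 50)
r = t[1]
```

Index 1 of tuple is 13.99 which is float

float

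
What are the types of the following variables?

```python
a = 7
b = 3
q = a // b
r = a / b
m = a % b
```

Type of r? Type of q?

int / int returns float; int // int returns int

float, int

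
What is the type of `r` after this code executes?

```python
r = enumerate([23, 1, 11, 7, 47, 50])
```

enumerate() returns an enumerate iterator object

enumerate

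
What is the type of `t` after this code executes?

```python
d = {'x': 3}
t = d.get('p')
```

dict.get() returns None when key 'p' is not found and no default given

NoneType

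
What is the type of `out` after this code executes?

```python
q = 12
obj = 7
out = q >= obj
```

Comparison operators return bool

bool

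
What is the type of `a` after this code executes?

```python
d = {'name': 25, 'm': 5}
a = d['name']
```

Accessing dict[str, int] with key 'name' returns int value 25

int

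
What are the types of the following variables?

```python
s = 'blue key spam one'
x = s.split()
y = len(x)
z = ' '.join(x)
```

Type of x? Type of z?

str.split() returns list; str.join() returns str

list, str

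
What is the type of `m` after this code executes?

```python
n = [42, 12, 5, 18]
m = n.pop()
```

list.pop() returns the popped element (int here)

int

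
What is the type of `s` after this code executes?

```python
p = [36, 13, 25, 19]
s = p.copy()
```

list.copy() returns list

list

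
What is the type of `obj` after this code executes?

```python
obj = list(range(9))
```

list(range(...)) returns list

list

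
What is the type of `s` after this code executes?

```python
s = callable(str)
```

callable() returns bool

bool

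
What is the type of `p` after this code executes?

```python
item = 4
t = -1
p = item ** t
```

int ** negative int returns float

float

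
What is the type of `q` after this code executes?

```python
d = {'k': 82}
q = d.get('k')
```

dict.get() returns the value (int) when key is found

int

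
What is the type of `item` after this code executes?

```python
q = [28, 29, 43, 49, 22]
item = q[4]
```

Indexing a list of ints returns int (q[4] = 22)

int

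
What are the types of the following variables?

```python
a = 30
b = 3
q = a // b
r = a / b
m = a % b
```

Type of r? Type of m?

int / int returns float; int % int returns int

float, int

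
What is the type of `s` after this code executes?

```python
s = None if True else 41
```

Ternary: condition is True, if branch (None) taken → NoneType

NoneType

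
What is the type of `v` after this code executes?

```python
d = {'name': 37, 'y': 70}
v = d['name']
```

Accessing dict[str, int] with key 'name' returns int value 37

int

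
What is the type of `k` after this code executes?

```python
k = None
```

None has type NoneType

NoneType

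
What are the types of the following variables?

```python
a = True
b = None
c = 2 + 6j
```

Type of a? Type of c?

a is bool; c is complex

bool, complex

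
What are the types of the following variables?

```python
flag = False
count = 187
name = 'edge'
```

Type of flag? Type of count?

flag is bool; count is int

bool, int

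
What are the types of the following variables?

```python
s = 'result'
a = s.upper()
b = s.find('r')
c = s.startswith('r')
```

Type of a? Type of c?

str.upper() returns str; str.startswith() returns bool

str, bool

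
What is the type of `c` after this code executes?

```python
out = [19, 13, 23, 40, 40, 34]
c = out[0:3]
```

Slicing a list always returns a list

list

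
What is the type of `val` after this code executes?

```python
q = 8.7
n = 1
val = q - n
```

float - int returns float (8.7 - 1 = 7.7)

float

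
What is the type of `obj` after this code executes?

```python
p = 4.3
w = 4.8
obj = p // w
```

float // float returns float (floor division preserves float type)

float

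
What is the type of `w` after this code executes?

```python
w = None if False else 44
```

Ternary: condition is False, else branch (44) taken → int

int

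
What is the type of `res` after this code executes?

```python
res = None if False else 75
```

Ternary: condition is False, else branch (75) taken → int

int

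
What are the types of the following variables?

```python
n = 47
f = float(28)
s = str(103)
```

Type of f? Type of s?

f is float; s is str

float, str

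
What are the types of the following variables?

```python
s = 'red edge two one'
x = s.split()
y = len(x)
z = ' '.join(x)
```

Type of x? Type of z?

str.split() returns list; str.join() returns str

list, str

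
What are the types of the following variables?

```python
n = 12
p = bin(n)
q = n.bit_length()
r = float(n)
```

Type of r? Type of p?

float() returns float; bin() returns str

float, str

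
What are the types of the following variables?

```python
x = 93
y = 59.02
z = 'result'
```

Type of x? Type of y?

x is int; y is float

int, float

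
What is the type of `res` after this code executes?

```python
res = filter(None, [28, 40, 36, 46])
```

filter() returns a filter iterator object

filter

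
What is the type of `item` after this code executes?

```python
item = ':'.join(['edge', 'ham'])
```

str.join() returns str

str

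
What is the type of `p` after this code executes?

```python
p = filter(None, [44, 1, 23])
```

filter() returns a filter iterator object

filter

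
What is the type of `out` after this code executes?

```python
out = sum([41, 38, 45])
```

sum() of ints returns int

int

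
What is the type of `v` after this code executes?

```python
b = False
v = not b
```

'not' always returns bool

bool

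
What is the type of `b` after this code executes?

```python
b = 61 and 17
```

'and' returns the last value when all truthy (17, which is int)

int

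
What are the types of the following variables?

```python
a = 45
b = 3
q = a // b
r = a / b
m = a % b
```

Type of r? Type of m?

int / int returns float; int % int returns int

float, int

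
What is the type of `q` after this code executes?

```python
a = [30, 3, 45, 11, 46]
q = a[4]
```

Indexing a list of ints returns int (a[4] = 46)

int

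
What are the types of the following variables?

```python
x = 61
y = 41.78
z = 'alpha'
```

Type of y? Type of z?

y is float; z is str

float, str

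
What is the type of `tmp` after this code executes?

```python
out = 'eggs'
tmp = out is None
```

'is' comparison returns bool

bool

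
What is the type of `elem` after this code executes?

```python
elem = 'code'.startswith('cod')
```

str.startswith() returns bool

bool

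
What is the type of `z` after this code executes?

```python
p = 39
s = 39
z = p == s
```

Equality comparison returns bool

bool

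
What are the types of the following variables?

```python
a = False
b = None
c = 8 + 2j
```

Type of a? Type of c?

a is bool; c is complex

bool, complex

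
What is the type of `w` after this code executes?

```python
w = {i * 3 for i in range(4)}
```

A set comprehension {expr for x in iterable} produces a set

set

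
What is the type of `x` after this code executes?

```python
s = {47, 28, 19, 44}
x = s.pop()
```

Popping from a set of ints returns int

int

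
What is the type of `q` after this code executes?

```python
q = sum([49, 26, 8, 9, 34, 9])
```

sum() of ints returns int

int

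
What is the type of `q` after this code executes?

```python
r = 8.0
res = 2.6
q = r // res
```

float // float returns float (floor division preserves float type)

float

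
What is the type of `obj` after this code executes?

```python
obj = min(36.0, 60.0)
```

min() of floats returns float

float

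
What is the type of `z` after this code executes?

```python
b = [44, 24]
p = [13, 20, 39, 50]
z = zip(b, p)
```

zip() returns a zip iterator object

zip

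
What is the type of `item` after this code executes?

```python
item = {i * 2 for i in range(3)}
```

A set comprehension {expr for x in iterable} produces a set

set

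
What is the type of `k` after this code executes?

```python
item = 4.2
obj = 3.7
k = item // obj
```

float // float returns float (floor division preserves float type)

float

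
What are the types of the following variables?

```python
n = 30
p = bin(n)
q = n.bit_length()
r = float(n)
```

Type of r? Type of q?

float() returns float; int.bit_length() returns int

float, int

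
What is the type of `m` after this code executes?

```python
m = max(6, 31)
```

max() of ints returns int

int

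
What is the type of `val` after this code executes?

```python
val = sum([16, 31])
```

sum() of ints returns int

int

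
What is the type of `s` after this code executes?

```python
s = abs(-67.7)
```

abs() of float returns float

float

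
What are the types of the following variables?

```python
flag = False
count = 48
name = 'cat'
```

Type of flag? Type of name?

flag is bool; name is str

bool, str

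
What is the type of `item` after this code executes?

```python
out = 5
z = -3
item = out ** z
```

int ** negative int returns float

float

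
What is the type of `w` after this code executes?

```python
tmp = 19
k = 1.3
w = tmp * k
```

int * float returns float (19 * 1.3 = 24.7)

float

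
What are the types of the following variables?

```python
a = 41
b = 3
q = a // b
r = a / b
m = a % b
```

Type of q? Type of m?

int // int returns int; int % int returns int

int, int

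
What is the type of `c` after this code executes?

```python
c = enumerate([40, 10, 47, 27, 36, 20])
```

enumerate() returns an enumerate iterator object

enumerate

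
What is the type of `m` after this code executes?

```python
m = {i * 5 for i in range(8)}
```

A set comprehension {expr for x in iterable} produces a set

set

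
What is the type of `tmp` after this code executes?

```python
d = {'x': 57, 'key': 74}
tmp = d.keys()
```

.keys() returns a dict_keys view object

dict_keys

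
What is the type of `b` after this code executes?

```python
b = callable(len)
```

callable() returns bool

bool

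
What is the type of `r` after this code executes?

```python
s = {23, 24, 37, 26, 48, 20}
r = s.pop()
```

Popping from a set of ints returns int

int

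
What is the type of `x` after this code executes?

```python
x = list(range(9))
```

list(range(...)) returns list

list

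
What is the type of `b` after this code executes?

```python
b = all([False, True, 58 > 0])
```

all() returns bool

bool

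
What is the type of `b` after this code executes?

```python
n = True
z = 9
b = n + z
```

bool + int returns int (True is 1, so 1 + 9 = 10)

int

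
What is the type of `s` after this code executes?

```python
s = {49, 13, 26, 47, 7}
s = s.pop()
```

Popping from a set of ints returns int

int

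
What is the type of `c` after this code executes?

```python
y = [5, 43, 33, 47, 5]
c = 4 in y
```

'in' operator returns bool

bool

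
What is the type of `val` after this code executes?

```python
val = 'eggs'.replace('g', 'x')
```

str.replace() returns str

str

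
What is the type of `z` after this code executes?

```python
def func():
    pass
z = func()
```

A function with no return statement returns None

NoneType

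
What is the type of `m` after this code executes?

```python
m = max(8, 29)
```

max() of ints returns int

int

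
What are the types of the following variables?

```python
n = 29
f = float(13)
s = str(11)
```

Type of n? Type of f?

n is int; f is float

int, float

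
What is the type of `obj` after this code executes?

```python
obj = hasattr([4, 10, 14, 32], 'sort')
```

hasattr() returns bool

bool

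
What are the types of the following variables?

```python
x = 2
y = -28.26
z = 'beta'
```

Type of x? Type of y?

x is int; y is float

int, float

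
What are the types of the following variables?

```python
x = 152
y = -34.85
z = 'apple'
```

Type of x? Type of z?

x is int; z is str

int, str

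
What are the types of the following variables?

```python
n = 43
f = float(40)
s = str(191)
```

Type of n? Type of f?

n is int; f is float

int, float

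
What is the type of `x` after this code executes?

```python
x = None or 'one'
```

'or' with None returns the other value ('one', str)

str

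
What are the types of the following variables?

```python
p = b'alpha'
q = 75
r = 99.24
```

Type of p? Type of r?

p is bytes; r is float

bytes, float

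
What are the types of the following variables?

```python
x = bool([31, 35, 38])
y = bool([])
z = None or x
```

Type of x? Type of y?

bool() returns bool; bool() returns bool

bool, bool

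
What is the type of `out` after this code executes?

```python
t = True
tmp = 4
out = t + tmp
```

bool + int returns int (True is 1, so 1 + 4 = 5)

int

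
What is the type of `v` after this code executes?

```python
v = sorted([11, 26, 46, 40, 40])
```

sorted() always returns list

list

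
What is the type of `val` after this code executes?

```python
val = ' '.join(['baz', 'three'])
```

str.join() returns str

str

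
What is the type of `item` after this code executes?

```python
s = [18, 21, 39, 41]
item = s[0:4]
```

Slicing a list always returns a list

list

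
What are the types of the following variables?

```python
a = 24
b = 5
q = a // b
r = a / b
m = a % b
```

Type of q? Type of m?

int // int returns int; int % int returns int

int, int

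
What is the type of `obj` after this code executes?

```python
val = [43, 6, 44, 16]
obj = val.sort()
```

list.sort() returns None (sorts in place)

NoneType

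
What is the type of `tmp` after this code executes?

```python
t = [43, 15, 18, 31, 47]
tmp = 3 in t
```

'in' operator returns bool

bool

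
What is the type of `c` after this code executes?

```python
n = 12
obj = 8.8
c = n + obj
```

int + float returns float (12 + 8.8 = 20.8)

float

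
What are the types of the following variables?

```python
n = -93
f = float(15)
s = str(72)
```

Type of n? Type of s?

n is int; s is str

int, str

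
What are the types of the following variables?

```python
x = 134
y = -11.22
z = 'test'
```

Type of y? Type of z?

y is float; z is str

float, str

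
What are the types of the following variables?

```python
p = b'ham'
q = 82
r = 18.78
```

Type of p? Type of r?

p is bytes; r is float

bytes, float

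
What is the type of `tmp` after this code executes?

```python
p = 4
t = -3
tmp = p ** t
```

int ** negative int returns float

float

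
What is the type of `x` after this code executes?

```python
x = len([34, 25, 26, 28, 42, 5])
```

len() always returns int

int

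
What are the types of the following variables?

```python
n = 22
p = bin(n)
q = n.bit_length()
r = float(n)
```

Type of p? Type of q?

bin() returns str; int.bit_length() returns int

str, int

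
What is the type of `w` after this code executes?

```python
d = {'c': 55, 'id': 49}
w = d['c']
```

Accessing dict[str, int] with key 'c' returns int value 55

int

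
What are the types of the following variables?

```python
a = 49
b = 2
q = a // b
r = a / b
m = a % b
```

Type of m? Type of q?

int % int returns int; int // int returns int

int, int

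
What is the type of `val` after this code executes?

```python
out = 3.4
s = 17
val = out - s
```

float - int returns float (3.4 - 17 = -13.6)

float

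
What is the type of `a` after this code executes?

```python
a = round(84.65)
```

round() with no ndigits arg returns int

int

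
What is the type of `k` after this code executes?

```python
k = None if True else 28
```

Ternary: condition is True, if branch (None) taken → NoneType

NoneType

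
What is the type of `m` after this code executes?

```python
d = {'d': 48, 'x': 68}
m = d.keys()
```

.keys() returns a dict_keys view object

dict_keys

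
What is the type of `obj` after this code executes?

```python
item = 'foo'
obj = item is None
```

'is' comparison returns bool

bool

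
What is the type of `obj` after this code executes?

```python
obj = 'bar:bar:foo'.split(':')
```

str.split() returns list

list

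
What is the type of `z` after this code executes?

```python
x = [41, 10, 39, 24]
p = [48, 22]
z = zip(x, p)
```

zip() returns a zip iterator object

zip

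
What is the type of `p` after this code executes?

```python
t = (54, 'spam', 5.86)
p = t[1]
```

Index 1 of tuple is 'spam' which is str

str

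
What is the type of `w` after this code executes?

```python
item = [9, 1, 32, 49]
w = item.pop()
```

list.pop() returns the popped element (int here)

int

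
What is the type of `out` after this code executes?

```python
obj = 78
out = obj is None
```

'is' comparison returns bool

bool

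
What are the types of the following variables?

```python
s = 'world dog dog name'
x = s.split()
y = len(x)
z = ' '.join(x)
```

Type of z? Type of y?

str.join() returns str; len() returns int

str, int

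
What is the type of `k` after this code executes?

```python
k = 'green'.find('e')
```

str.find() returns int (index, or -1)

int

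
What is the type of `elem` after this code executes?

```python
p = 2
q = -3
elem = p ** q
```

int ** negative int returns float

float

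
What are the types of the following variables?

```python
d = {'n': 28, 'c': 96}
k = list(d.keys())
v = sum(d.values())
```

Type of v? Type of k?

sum of int values returns int; list(...) returns list

int, list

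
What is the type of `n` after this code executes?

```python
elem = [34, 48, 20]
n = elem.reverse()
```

list.reverse() returns None

NoneType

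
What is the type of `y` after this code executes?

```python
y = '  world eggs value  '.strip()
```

str.strip() returns str

str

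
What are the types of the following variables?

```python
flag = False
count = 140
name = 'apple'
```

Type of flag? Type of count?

flag is bool; count is int

bool, int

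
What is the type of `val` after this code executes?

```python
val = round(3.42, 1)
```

round() with ndigits arg returns float

float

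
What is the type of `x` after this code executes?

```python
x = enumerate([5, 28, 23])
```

enumerate() returns an enumerate iterator object

enumerate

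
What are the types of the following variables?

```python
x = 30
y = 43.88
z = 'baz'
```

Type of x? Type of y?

x is int; y is float

int, float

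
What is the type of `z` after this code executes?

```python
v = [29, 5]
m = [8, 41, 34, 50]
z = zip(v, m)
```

zip() returns a zip iterator object

zip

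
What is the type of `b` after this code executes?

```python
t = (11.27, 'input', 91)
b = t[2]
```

Index 2 of tuple is 91 which is int

int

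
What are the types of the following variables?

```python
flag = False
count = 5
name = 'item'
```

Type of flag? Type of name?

flag is bool; name is str

bool, str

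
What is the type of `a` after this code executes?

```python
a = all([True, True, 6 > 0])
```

all() returns bool

bool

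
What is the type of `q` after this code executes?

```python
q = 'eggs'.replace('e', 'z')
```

str.replace() returns str

str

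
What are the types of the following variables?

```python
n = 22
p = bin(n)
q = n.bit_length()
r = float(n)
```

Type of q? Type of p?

int.bit_length() returns int; bin() returns str

int, str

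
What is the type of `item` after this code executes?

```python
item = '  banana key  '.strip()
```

str.strip() returns str

str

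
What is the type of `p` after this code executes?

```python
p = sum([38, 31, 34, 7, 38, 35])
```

sum() of ints returns int

int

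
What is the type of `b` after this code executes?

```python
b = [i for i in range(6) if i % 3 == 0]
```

A list comprehension [...] produces a list

list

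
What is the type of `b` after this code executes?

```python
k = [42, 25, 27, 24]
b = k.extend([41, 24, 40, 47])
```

list.extend() returns None

NoneType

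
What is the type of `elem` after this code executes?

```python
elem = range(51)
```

range() returns a range object

range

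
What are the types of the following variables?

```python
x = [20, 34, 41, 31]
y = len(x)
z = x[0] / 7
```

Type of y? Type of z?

len() returns int; int / int returns float

int, float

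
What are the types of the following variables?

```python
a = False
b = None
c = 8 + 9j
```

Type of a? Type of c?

a is bool; c is complex

bool, complex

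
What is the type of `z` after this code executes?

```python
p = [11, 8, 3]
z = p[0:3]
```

Slicing a list always returns a list

list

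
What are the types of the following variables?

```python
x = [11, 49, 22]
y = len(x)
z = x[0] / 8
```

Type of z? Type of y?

int / int returns float; len() returns int

float, int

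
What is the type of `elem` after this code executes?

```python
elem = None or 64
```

'or' with None returns the other value (64, int)

int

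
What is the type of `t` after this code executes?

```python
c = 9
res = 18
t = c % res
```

int % int returns int (9 % 18 = 9)

int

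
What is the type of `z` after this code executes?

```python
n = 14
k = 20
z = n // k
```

int // int returns int (14 // 20 = 0)

int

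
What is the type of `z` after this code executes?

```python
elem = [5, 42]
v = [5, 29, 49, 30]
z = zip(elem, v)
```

zip() returns a zip iterator object

zip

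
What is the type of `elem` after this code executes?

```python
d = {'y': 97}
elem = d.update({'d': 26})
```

dict.update() returns None

NoneType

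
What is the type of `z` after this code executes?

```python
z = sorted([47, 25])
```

sorted() always returns list

list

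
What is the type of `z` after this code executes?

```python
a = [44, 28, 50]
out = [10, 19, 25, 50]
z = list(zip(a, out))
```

list(zip(...)) returns a list of tuples

list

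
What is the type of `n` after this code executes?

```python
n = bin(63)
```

bin() returns str representation

str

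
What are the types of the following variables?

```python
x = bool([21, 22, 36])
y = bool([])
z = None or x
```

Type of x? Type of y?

bool() returns bool; bool() returns bool

bool, bool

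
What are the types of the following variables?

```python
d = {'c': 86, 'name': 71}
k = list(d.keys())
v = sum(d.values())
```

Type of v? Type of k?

sum of int values returns int; list(...) returns list

int, list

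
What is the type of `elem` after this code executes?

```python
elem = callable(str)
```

callable() returns bool

bool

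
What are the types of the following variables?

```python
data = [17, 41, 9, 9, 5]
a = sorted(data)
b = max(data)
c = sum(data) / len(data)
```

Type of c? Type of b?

int / int returns float; max of ints returns int

float, int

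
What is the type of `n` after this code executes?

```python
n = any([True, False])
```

any() returns bool

bool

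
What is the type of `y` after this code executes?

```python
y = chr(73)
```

chr() returns str (single character)

str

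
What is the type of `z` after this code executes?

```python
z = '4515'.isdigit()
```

str.isdigit() returns bool

bool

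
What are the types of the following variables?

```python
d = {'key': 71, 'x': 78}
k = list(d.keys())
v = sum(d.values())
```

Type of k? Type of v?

list(...) returns list; sum of int values returns int

list, int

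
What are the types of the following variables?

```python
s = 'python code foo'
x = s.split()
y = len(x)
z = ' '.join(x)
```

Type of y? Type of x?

len() returns int; str.split() returns list

int, list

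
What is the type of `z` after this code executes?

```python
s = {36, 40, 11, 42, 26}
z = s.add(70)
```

set.add() returns None (mutates in place)

NoneType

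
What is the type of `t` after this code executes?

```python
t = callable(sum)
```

callable() returns bool

bool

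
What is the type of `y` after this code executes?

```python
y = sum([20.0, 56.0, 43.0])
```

sum() of floats returns float

float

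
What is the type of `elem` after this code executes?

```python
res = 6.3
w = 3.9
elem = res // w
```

float // float returns float (floor division preserves float type)

float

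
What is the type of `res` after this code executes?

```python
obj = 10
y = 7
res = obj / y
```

int / int always returns float in Python 3 (10 / 7 = 1.42857)

float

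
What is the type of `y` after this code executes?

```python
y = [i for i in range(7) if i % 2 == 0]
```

A list comprehension [...] produces a list

list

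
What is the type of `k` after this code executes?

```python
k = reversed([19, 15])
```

reversed() on a list returns a list_reverseiterator

list_reverseiterator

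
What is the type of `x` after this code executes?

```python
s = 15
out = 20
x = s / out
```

int / int always returns float in Python 3 (15 / 20 = 0.75)

float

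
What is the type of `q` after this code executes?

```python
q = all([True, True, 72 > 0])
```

all() returns bool

bool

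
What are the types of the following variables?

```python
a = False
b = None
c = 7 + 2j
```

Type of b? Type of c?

b is NoneType; c is complex

NoneType, complex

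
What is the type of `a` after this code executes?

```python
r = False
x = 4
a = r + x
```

bool + int returns int (False is 0, so 0 + 4 = 4)

int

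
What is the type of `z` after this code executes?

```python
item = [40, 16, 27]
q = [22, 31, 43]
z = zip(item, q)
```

zip() returns a zip iterator object

zip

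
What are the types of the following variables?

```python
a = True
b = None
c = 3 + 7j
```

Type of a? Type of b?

a is bool; b is NoneType

bool, NoneType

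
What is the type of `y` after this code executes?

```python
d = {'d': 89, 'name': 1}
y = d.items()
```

dict.items() returns a dict_items view

dict_items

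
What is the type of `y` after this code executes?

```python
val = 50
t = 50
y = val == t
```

Equality comparison returns bool

bool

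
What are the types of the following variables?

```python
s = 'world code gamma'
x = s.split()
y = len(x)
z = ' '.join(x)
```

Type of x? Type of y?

str.split() returns list; len() returns int

list, int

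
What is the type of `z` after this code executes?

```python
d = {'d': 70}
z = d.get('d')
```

dict.get() returns the value (int) when key is found

int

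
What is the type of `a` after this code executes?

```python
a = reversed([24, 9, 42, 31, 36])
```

reversed() on a list returns a list_reverseiterator

list_reverseiterator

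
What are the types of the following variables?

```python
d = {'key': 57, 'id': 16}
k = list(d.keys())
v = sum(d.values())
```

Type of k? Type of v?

list(...) returns list; sum of int values returns int

list, int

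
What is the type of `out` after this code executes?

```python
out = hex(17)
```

hex() returns str representation

str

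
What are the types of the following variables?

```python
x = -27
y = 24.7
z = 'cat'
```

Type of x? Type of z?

x is int; z is str

int, str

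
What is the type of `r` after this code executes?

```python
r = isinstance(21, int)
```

isinstance() returns bool

bool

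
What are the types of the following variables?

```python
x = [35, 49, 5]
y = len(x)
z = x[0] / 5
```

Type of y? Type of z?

len() returns int; int / int returns float

int, float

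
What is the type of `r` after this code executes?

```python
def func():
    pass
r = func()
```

A function with no return statement returns None

NoneType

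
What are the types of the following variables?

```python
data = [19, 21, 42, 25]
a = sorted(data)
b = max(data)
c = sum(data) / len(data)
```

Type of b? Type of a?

max of ints returns int; sorted() returns list

int, list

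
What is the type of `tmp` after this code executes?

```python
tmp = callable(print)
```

callable() returns bool

bool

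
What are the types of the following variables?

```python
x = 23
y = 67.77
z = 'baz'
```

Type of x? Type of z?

x is int; z is str

int, str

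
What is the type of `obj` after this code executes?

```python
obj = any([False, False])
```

any() returns bool

bool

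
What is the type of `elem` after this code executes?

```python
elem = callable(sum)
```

callable() returns bool

bool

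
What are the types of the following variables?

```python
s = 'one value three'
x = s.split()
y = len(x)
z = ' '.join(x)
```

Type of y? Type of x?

len() returns int; str.split() returns list

int, list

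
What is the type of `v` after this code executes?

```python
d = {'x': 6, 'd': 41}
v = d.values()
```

.values() returns a dict_values view object

dict_values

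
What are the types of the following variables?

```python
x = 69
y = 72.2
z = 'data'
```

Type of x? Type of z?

x is int; z is str

int, str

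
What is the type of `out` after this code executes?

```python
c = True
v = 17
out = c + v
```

bool + int returns int (True is 1, so 1 + 17 = 18)

int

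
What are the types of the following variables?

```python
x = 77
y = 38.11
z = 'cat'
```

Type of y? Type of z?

y is float; z is str

float, str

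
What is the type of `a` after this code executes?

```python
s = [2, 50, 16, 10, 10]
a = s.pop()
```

list.pop() returns the popped element (int here)

int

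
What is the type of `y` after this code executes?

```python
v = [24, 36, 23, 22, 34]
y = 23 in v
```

'in' operator returns bool

bool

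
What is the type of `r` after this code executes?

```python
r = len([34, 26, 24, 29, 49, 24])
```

len() always returns int

int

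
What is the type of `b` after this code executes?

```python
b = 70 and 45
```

'and' returns the last value when all truthy (45, which is int)

int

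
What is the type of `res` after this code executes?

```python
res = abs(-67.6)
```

abs() of float returns float

float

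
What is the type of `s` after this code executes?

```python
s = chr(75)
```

chr() returns str (single character)

str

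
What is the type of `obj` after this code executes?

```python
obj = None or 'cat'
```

'or' with None returns the other value ('cat', str)

str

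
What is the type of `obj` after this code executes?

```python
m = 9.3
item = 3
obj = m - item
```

float - int returns float (9.3 - 3 = 6.3)

float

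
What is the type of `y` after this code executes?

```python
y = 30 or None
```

'or' returns first truthy value (30, int)

int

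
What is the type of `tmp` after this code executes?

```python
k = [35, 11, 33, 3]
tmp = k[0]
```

Indexing a list of ints returns int (k[0] = 35)

int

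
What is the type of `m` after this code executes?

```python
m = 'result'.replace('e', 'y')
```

str.replace() returns str

str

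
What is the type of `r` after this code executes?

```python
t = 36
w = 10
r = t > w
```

Comparison operators return bool

bool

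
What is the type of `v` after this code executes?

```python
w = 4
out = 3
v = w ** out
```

int ** positive int returns int (4 ** 3 = 64)

int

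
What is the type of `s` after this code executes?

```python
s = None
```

None has type NoneType

NoneType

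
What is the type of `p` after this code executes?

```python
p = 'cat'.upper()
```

str.upper() returns str

str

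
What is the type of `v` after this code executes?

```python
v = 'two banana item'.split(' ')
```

str.split() returns list

list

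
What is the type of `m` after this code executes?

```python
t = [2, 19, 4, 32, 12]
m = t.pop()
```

list.pop() returns the popped element (int here)

int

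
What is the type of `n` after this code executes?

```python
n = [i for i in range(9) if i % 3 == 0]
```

A list comprehension [...] produces a list

list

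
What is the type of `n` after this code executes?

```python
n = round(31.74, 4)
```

round() with ndigits arg returns float

float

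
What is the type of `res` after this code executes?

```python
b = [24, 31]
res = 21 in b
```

'in' operator returns bool

bool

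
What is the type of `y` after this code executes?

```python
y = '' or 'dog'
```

'or' returns first truthy value ('dog', which is str)

str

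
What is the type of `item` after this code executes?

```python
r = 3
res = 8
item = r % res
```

int % int returns int (3 % 8 = 3)

int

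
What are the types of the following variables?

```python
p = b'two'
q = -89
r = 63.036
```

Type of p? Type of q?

p is bytes; q is int

bytes, int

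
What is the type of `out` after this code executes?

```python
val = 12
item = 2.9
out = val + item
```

int + float returns float (12 + 2.9 = 14.9)

float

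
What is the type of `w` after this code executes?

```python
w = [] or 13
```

'or' returns first truthy value (13, which is int)

int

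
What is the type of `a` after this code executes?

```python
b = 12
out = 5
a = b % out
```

int % int returns int (12 % 5 = 2)

int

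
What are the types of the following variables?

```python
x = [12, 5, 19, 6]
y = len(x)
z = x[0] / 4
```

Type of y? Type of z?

len() returns int; int / int returns float

int, float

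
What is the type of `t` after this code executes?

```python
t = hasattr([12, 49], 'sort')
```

hasattr() returns bool

bool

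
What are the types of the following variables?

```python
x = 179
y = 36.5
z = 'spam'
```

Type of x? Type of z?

x is int; z is str

int, str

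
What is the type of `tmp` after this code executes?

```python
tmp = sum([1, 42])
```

sum() of ints returns int

int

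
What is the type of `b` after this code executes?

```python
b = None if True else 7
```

Ternary: condition is True, if branch (None) taken → NoneType

NoneType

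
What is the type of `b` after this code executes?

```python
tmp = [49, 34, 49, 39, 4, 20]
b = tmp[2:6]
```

Slicing a list always returns a list

list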